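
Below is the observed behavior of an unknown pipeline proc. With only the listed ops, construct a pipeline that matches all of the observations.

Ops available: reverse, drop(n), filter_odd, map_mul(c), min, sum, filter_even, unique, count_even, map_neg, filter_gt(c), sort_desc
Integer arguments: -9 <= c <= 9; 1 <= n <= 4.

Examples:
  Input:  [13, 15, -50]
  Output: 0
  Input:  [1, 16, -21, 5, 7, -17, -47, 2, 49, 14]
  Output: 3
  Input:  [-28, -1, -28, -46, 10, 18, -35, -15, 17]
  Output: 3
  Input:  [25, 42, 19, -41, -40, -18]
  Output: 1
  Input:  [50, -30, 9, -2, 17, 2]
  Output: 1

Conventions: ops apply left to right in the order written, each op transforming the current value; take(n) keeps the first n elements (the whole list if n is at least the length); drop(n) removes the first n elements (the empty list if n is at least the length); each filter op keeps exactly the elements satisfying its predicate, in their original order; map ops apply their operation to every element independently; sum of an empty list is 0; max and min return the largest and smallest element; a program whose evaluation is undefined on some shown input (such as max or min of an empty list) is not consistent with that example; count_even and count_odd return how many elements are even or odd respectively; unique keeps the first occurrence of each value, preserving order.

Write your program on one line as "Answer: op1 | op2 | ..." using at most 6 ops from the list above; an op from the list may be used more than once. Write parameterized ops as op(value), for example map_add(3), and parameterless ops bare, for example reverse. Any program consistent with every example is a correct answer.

map_neg | sort_desc | drop(3) | filter_even | count_even

Check, running the answer program on each example:
  [13, 15, -50] -> [-13, -15, 50] -> [50, -13, -15] -> [] -> [] -> 0
  [1, 16, -21, 5, 7, -17, -47, 2, 49, 14] -> [-1, -16, 21, -5, -7, 17, 47, -2, -49, -14] -> [47, 21, 17, -1, -2, -5, -7, -14, -16, -49] -> [-1, -2, -5, -7, -14, -16, -49] -> [-2, -14, -16] -> 3
  [-28, -1, -28, -46, 10, 18, -35, -15, 17] -> [28, 1, 28, 46, -10, -18, 35, 15, -17] -> [46, 35, 28, 28, 15, 1, -10, -17, -18] -> [28, 15, 1, -10, -17, -18] -> [28, -10, -18] -> 3
  [25, 42, 19, -41, -40, -18] -> [-25, -42, -19, 41, 40, 18] -> [41, 40, 18, -19, -25, -42] -> [-19, -25, -42] -> [-42] -> 1
  [50, -30, 9, -2, 17, 2] -> [-50, 30, -9, 2, -17, -2] -> [30, 2, -2, -9, -17, -50] -> [-9, -17, -50] -> [-50] -> 1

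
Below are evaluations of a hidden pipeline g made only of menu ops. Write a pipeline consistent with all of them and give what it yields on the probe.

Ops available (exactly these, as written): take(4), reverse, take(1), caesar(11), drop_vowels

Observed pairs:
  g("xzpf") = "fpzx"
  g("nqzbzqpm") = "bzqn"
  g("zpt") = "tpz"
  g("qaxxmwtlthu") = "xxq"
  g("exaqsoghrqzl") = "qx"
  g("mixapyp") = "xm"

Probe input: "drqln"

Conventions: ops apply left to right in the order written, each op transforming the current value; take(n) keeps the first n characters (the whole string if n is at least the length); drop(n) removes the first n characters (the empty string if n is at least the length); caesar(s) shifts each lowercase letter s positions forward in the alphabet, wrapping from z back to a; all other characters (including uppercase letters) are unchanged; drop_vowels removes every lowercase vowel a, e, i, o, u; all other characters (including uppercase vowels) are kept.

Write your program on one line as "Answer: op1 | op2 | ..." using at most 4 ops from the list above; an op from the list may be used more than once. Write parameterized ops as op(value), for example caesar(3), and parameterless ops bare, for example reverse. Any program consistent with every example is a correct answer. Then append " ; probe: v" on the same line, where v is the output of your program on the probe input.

take(4) | drop_vowels | reverse ; probe: "lqrd"

Check, running the answer program on each example:
  "xzpf" -> "xzpf" -> "xzpf" -> "fpzx"
  "nqzbzqpm" -> "nqzb" -> "nqzb" -> "bzqn"
  "zpt" -> "zpt" -> "zpt" -> "tpz"
  "qaxxmwtlthu" -> "qaxx" -> "qxx" -> "xxq"
  "exaqsoghrqzl" -> "exaq" -> "xq" -> "qx"
  "mixapyp" -> "mixa" -> "mx" -> "xm"
  probe: "drqln" -> "drql" -> "drql" -> "lqrd"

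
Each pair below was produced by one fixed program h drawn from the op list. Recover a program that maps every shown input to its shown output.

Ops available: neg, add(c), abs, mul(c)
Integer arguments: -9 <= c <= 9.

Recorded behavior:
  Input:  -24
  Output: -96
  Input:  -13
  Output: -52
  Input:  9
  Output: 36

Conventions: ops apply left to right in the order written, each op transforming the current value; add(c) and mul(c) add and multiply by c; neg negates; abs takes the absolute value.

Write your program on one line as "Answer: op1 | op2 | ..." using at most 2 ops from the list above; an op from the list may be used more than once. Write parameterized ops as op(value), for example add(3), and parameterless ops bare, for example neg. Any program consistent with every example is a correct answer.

neg | mul(-4)

Check, running the answer program on each example:
  -24 -> 24 -> -96
  -13 -> 13 -> -52
  9 -> -9 -> 36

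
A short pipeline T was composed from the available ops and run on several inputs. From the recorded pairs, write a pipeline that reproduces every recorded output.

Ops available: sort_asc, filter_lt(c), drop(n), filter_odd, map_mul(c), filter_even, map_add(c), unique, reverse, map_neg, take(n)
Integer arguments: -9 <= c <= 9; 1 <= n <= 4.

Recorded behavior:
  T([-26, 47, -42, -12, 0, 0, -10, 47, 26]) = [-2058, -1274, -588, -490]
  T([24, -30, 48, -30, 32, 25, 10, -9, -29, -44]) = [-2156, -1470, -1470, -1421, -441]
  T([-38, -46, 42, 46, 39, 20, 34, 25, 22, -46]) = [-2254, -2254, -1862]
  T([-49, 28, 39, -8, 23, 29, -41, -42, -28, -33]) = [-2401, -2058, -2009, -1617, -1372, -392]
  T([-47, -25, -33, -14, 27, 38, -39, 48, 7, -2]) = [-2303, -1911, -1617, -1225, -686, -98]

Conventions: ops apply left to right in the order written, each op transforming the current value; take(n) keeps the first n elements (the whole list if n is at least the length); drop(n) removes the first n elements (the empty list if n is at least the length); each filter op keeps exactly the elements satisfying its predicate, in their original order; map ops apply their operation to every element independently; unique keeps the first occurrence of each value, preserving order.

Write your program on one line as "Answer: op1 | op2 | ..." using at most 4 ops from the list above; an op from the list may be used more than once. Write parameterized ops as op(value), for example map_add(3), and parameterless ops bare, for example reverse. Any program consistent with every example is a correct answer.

map_mul(-7) | map_mul(-7) | sort_asc | filter_lt(-1)

Check, running the answer program on each example:
  [-26, 47, -42, -12, 0, 0, -10, 47, 26] -> [182, -329, 294, 84, 0, 0, 70, -329, -182] -> [-1274, 2303, -2058, -588, 0, 0, -490, 2303, 1274] -> [-2058, -1274, -588, -490, 0, 0, 1274, 2303, 2303] -> [-2058, -1274, -588, -490]
  [24, -30, 48, -30, 32, 25, 10, -9, -29, -44] -> [-168, 210, -336, 210, -224, -175, -70, 63, 203, 308] -> [1176, -1470, 2352, -1470, 1568, 1225, 490, -441, -1421, -2156] -> [-2156, -1470, -1470, -1421, -441, 490, 1176, 1225, 1568, 2352] -> [-2156, -1470, -1470, -1421, -441]
  [-38, -46, 42, 46, 39, 20, 34, 25, 22, -46] -> [266, 322, -294, -322, -273, -140, -238, -175, -154, 322] -> [-1862, -2254, 2058, 2254, 1911, 980, 1666, 1225, 1078, -2254] -> [-2254, -2254, -1862, 980, 1078, 1225, 1666, 1911, 2058, 2254] -> [-2254, -2254, -1862]
  [-49, 28, 39, -8, 23, 29, -41, -42, -28, -33] -> [343, -196, -273, 56, -161, -203, 287, 294, 196, 231] -> [-2401, 1372, 1911, -392, 1127, 1421, -2009, -2058, -1372, -1617] -> [-2401, -2058, -2009, -1617, -1372, -392, 1127, 1372, 1421, 1911] -> [-2401, -2058, -2009, -1617, -1372, -392]
  [-47, -25, -33, -14, 27, 38, -39, 48, 7, -2] -> [329, 175, 231, 98, -189, -266, 273, -336, -49, 14] -> [-2303, -1225, -1617, -686, 1323, 1862, -1911, 2352, 343, -98] -> [-2303, -1911, -1617, -1225, -686, -98, 343, 1323, 1862, 2352] -> [-2303, -1911, -1617, -1225, -686, -98]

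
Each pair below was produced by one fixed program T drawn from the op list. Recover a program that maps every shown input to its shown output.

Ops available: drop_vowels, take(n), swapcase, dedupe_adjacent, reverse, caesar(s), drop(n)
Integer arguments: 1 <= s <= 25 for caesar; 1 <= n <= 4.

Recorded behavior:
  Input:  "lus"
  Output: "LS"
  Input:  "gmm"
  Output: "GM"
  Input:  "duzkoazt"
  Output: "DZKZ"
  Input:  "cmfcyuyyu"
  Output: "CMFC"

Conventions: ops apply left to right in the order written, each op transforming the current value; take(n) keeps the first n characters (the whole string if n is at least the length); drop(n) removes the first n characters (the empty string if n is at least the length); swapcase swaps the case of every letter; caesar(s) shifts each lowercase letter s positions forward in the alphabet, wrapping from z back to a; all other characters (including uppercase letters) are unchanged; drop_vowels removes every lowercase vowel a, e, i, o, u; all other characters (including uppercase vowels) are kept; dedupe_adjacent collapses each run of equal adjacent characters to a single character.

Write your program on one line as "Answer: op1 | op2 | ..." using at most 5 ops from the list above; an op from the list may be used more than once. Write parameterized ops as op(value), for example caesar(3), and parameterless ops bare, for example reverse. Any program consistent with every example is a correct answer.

drop_vowels | dedupe_adjacent | take(4) | swapcase

Check, running the answer program on each example:
  "lus" -> "ls" -> "ls" -> "ls" -> "LS"
  "gmm" -> "gmm" -> "gm" -> "gm" -> "GM"
  "duzkoazt" -> "dzkzt" -> "dzkzt" -> "dzkz" -> "DZKZ"
  "cmfcyuyyu" -> "cmfcyyy" -> "cmfcy" -> "cmfc" -> "CMFC"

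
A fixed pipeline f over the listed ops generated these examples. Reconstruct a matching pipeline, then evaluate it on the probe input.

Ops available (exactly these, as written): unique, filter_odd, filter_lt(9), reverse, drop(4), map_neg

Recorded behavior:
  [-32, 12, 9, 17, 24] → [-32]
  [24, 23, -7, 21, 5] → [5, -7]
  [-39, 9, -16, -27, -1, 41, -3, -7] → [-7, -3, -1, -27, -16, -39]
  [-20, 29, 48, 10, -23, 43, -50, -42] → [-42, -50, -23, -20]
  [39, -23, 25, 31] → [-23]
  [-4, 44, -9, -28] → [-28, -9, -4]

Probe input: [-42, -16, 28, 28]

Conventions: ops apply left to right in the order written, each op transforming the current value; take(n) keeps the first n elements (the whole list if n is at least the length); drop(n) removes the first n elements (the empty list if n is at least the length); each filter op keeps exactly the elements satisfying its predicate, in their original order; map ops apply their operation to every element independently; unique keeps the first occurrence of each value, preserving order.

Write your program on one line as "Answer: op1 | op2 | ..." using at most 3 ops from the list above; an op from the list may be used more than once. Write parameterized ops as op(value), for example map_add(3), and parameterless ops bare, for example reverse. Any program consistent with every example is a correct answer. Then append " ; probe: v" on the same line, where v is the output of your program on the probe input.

reverse | filter_lt(9) ; probe: [-16, -42]

Check, running the answer program on each example:
  [-32, 12, 9, 17, 24] -> [24, 17, 9, 12, -32] -> [-32]
  [24, 23, -7, 21, 5] -> [5, 21, -7, 23, 24] -> [5, -7]
  [-39, 9, -16, -27, -1, 41, -3, -7] -> [-7, -3, 41, -1, -27, -16, 9, -39] -> [-7, -3, -1, -27, -16, -39]
  [-20, 29, 48, 10, -23, 43, -50, -42] -> [-42, -50, 43, -23, 10, 48, 29, -20] -> [-42, -50, -23, -20]
  [39, -23, 25, 31] -> [31, 25, -23, 39] -> [-23]
  [-4, 44, -9, -28] -> [-28, -9, 44, -4] -> [-28, -9, -4]
  probe: [-42, -16, 28, 28] -> [28, 28, -16, -42] -> [-16, -42]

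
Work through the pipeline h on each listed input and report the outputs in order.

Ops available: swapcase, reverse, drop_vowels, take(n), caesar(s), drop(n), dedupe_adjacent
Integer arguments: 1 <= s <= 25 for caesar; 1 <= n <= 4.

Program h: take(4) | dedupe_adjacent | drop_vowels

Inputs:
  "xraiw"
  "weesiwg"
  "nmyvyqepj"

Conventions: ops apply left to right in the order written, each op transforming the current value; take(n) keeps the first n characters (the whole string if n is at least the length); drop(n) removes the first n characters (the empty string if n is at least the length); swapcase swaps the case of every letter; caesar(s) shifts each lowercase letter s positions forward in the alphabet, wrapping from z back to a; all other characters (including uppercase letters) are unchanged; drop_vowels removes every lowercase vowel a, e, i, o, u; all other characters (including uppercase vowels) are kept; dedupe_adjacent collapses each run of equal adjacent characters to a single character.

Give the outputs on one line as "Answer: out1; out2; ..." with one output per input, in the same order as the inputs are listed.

Execution, op by op:
  "xraiw" -> "xrai" -> "xrai" -> "xr"
  "weesiwg" -> "wees" -> "wes" -> "ws"
  "nmyvyqepj" -> "nmyv" -> "nmyv" -> "nmyv"

"xr"; "ws"; "nmyv"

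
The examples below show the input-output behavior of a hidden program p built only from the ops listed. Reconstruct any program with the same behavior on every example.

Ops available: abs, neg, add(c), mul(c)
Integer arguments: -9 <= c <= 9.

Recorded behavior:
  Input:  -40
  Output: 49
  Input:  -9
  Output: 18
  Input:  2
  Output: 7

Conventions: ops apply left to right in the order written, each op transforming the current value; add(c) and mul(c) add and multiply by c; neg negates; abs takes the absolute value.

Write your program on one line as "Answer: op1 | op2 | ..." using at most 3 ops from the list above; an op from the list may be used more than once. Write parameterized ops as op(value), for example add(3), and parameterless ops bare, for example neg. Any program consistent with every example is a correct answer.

neg | add(9)

Check, running the answer program on each example:
  -40 -> 40 -> 49
  -9 -> 9 -> 18
  2 -> -2 -> 7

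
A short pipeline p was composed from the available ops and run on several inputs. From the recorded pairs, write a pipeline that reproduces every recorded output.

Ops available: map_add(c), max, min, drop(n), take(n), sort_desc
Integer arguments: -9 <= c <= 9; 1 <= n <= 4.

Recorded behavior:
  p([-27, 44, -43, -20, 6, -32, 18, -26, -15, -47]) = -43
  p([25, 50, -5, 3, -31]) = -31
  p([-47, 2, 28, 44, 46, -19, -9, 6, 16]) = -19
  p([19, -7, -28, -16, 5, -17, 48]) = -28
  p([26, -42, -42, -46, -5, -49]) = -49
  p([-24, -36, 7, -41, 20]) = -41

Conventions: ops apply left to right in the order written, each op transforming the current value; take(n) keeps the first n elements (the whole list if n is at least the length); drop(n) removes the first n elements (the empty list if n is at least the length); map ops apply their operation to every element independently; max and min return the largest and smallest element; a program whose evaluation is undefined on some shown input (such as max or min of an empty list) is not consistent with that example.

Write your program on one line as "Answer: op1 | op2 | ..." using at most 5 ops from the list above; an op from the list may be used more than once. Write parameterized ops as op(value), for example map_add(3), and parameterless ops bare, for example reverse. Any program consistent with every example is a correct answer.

drop(2) | take(4) | sort_desc | min

Check, running the answer program on each example:
  [-27, 44, -43, -20, 6, -32, 18, -26, -15, -47] -> [-43, -20, 6, -32, 18, -26, -15, -47] -> [-43, -20, 6, -32] -> [6, -20, -32, -43] -> -43
  [25, 50, -5, 3, -31] -> [-5, 3, -31] -> [-5, 3, -31] -> [3, -5, -31] -> -31
  [-47, 2, 28, 44, 46, -19, -9, 6, 16] -> [28, 44, 46, -19, -9, 6, 16] -> [28, 44, 46, -19] -> [46, 44, 28, -19] -> -19
  [19, -7, -28, -16, 5, -17, 48] -> [-28, -16, 5, -17, 48] -> [-28, -16, 5, -17] -> [5, -16, -17, -28] -> -28
  [26, -42, -42, -46, -5, -49] -> [-42, -46, -5, -49] -> [-42, -46, -5, -49] -> [-5, -42, -46, -49] -> -49
  [-24, -36, 7, -41, 20] -> [7, -41, 20] -> [7, -41, 20] -> [20, 7, -41] -> -41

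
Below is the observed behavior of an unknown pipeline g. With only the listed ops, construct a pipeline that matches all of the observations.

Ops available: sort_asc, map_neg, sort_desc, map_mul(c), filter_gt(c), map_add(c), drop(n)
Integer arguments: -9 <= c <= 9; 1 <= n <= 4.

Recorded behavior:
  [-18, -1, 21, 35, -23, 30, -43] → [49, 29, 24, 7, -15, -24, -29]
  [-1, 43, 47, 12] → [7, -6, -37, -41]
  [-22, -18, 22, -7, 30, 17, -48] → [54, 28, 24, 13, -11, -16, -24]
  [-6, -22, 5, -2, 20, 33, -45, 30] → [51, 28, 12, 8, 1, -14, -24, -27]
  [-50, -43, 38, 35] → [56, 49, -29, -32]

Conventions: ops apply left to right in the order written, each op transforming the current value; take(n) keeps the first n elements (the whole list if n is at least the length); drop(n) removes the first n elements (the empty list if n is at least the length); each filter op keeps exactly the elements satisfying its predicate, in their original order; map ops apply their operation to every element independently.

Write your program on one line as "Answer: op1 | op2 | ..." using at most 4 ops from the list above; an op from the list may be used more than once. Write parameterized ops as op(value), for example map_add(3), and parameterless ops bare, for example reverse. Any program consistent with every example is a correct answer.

sort_asc | map_add(-2) | map_neg | map_add(4)

Check, running the answer program on each example:
  [-18, -1, 21, 35, -23, 30, -43] -> [-43, -23, -18, -1, 21, 30, 35] -> [-45, -25, -20, -3, 19, 28, 33] -> [45, 25, 20, 3, -19, -28, -33] -> [49, 29, 24, 7, -15, -24, -29]
  [-1, 43, 47, 12] -> [-1, 12, 43, 47] -> [-3, 10, 41, 45] -> [3, -10, -41, -45] -> [7, -6, -37, -41]
  [-22, -18, 22, -7, 30, 17, -48] -> [-48, -22, -18, -7, 17, 22, 30] -> [-50, -24, -20, -9, 15, 20, 28] -> [50, 24, 20, 9, -15, -20, -28] -> [54, 28, 24, 13, -11, -16, -24]
  [-6, -22, 5, -2, 20, 33, -45, 30] -> [-45, -22, -6, -2, 5, 20, 30, 33] -> [-47, -24, -8, -4, 3, 18, 28, 31] -> [47, 24, 8, 4, -3, -18, -28, -31] -> [51, 28, 12, 8, 1, -14, -24, -27]
  [-50, -43, 38, 35] -> [-50, -43, 35, 38] -> [-52, -45, 33, 36] -> [52, 45, -33, -36] -> [56, 49, -29, -32]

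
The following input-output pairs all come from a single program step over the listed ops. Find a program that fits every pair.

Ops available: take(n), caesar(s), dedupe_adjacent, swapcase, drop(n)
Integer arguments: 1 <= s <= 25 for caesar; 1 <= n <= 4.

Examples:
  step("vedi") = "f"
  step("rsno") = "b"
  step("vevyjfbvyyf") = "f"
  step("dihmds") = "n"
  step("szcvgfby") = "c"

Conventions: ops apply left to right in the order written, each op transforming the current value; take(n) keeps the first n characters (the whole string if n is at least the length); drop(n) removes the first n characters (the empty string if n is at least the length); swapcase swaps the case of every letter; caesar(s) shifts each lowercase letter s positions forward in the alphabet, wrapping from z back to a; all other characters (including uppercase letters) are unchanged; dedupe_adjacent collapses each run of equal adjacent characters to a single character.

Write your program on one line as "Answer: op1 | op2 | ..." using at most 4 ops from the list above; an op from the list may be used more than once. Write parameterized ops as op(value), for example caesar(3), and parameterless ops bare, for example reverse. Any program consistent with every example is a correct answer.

take(2) | take(1) | caesar(10)

Check, running the answer program on each example:
  "vedi" -> "ve" -> "v" -> "f"
  "rsno" -> "rs" -> "r" -> "b"
  "vevyjfbvyyf" -> "ve" -> "v" -> "f"
  "dihmds" -> "di" -> "d" -> "n"
  "szcvgfby" -> "sz" -> "s" -> "c"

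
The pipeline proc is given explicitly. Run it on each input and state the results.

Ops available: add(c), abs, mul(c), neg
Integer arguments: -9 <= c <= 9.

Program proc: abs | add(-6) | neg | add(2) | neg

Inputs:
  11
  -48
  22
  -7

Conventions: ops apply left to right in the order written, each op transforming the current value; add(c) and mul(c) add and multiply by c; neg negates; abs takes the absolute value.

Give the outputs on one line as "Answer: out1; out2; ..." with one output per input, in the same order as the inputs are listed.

3; 40; 14; -1

Execution, op by op:
  11 -> 11 -> 5 -> -5 -> -3 -> 3
  -48 -> 48 -> 42 -> -42 -> -40 -> 40
  22 -> 22 -> 16 -> -16 -> -14 -> 14
  -7 -> 7 -> 1 -> -1 -> 1 -> -1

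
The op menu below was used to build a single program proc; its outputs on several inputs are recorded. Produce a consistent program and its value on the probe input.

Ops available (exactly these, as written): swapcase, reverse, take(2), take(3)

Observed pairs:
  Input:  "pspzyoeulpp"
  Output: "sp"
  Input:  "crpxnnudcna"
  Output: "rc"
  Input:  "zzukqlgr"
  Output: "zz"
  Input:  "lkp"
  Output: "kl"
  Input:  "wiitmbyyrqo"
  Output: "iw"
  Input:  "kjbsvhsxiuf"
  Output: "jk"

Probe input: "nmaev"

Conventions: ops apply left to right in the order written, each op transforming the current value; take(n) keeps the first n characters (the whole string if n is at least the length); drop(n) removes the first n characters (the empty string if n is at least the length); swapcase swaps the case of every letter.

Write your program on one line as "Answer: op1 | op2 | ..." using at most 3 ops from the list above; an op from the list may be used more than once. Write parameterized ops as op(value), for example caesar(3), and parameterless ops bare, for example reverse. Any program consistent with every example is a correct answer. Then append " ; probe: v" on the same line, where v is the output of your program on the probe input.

take(2) | reverse ; probe: "mn"

Check, running the answer program on each example:
  "pspzyoeulpp" -> "ps" -> "sp"
  "crpxnnudcna" -> "cr" -> "rc"
  "zzukqlgr" -> "zz" -> "zz"
  "lkp" -> "lk" -> "kl"
  "wiitmbyyrqo" -> "wi" -> "iw"
  "kjbsvhsxiuf" -> "kj" -> "jk"
  probe: "nmaev" -> "nm" -> "mn"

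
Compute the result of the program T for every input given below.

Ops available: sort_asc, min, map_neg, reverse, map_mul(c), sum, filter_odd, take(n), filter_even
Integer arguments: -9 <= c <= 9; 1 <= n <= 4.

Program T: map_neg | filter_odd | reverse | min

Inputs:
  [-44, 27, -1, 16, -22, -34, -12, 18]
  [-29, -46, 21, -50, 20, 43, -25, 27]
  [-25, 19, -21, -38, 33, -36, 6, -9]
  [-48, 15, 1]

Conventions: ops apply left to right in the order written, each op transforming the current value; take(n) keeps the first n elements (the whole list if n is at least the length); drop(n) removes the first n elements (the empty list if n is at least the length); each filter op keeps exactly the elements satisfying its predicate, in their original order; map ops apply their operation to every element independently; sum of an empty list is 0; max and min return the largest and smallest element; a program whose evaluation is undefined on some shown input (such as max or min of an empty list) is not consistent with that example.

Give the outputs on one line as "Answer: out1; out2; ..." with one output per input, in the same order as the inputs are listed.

-27; -43; -33; -15

Execution, op by op:
  [-44, 27, -1, 16, -22, -34, -12, 18] -> [44, -27, 1, -16, 22, 34, 12, -18] -> [-27, 1] -> [1, -27] -> -27
  [-29, -46, 21, -50, 20, 43, -25, 27] -> [29, 46, -21, 50, -20, -43, 25, -27] -> [29, -21, -43, 25, -27] -> [-27, 25, -43, -21, 29] -> -43
  [-25, 19, -21, -38, 33, -36, 6, -9] -> [25, -19, 21, 38, -33, 36, -6, 9] -> [25, -19, 21, -33, 9] -> [9, -33, 21, -19, 25] -> -33
  [-48, 15, 1] -> [48, -15, -1] -> [-15, -1] -> [-1, -15] -> -15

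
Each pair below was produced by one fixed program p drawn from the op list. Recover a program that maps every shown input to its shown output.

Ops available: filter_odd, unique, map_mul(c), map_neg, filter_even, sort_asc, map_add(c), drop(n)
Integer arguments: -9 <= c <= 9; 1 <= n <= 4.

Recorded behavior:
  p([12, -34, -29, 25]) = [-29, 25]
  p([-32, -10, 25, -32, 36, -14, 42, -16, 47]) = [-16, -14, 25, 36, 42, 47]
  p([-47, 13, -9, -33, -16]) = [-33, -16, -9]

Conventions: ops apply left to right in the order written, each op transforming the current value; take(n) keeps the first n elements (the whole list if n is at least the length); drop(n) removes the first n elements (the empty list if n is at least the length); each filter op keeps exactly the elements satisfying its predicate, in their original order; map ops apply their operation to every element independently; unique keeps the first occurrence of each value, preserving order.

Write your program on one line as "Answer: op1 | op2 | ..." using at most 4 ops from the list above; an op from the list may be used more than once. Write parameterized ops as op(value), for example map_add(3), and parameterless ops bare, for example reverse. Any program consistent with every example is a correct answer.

unique | drop(2) | sort_asc

Check, running the answer program on each example:
  [12, -34, -29, 25] -> [12, -34, -29, 25] -> [-29, 25] -> [-29, 25]
  [-32, -10, 25, -32, 36, -14, 42, -16, 47] -> [-32, -10, 25, 36, -14, 42, -16, 47] -> [25, 36, -14, 42, -16, 47] -> [-16, -14, 25, 36, 42, 47]
  [-47, 13, -9, -33, -16] -> [-47, 13, -9, -33, -16] -> [-9, -33, -16] -> [-33, -16, -9]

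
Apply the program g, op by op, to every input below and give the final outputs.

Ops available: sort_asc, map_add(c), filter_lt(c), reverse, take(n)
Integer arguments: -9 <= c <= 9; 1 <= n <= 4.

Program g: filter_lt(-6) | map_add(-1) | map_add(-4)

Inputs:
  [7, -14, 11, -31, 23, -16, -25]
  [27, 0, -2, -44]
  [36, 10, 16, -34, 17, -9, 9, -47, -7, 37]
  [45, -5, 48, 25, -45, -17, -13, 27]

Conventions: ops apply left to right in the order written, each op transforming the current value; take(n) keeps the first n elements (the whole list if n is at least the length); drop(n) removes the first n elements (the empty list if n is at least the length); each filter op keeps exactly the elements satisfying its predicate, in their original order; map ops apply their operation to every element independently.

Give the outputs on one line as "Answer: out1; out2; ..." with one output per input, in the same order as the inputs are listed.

Execution, op by op:
  [7, -14, 11, -31, 23, -16, -25] -> [-14, -31, -16, -25] -> [-15, -32, -17, -26] -> [-19, -36, -21, -30]
  [27, 0, -2, -44] -> [-44] -> [-45] -> [-49]
  [36, 10, 16, -34, 17, -9, 9, -47, -7, 37] -> [-34, -9, -47, -7] -> [-35, -10, -48, -8] -> [-39, -14, -52, -12]
  [45, -5, 48, 25, -45, -17, -13, 27] -> [-45, -17, -13] -> [-46, -18, -14] -> [-50, -22, -18]

[-19, -36, -21, -30]; [-49]; [-39, -14, -52, -12]; [-50, -22, -18]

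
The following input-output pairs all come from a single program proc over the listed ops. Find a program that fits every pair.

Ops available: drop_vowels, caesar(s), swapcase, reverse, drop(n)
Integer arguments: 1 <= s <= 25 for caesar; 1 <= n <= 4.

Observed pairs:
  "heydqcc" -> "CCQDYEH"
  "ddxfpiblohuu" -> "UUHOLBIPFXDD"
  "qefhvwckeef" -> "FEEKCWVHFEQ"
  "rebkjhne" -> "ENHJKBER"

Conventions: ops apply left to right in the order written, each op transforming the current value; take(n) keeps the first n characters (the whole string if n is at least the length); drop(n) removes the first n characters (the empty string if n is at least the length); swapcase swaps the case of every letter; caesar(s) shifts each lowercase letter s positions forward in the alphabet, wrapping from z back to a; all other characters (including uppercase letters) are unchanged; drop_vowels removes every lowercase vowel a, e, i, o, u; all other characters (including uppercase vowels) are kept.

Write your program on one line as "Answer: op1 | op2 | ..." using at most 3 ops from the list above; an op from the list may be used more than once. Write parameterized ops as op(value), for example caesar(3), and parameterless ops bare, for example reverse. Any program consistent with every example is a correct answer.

reverse | swapcase

Check, running the answer program on each example:
  "heydqcc" -> "ccqdyeh" -> "CCQDYEH"
  "ddxfpiblohuu" -> "uuholbipfxdd" -> "UUHOLBIPFXDD"
  "qefhvwckeef" -> "feekcwvhfeq" -> "FEEKCWVHFEQ"
  "rebkjhne" -> "enhjkber" -> "ENHJKBER"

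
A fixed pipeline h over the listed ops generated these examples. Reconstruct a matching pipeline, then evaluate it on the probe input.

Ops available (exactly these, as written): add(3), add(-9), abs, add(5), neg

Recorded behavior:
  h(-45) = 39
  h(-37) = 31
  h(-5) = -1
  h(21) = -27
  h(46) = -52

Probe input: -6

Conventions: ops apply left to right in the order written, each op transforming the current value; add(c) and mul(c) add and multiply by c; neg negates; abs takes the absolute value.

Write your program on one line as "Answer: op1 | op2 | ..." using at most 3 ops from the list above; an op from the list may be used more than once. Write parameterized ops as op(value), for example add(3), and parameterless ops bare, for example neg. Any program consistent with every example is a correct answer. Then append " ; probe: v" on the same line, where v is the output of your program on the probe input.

neg | add(3) | add(-9) ; probe: 0

Check, running the answer program on each example:
  -45 -> 45 -> 48 -> 39
  -37 -> 37 -> 40 -> 31
  -5 -> 5 -> 8 -> -1
  21 -> -21 -> -18 -> -27
  46 -> -46 -> -43 -> -52
  probe: -6 -> 6 -> 9 -> 0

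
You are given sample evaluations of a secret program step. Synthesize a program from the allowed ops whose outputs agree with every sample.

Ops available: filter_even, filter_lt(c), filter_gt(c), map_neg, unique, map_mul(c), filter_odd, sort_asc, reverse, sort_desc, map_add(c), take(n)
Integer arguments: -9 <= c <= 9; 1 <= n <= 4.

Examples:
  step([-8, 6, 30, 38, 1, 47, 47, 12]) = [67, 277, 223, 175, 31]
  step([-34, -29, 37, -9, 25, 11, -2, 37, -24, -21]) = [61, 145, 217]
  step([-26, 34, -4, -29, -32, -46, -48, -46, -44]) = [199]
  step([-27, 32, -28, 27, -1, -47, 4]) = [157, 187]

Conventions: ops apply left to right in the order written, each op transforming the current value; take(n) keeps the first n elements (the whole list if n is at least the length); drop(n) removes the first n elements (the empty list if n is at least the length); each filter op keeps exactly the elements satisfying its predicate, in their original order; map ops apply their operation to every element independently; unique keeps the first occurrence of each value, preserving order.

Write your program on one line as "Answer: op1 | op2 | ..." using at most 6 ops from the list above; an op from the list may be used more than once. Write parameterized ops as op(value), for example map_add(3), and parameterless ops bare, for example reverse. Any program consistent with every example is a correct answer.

filter_gt(4) | map_mul(-6) | map_neg | unique | reverse | map_add(-5)

Check, running the answer program on each example:
  [-8, 6, 30, 38, 1, 47, 47, 12] -> [6, 30, 38, 47, 47, 12] -> [-36, -180, -228, -282, -282, -72] -> [36, 180, 228, 282, 282, 72] -> [36, 180, 228, 282, 72] -> [72, 282, 228, 180, 36] -> [67, 277, 223, 175, 31]
  [-34, -29, 37, -9, 25, 11, -2, 37, -24, -21] -> [37, 25, 11, 37] -> [-222, -150, -66, -222] -> [222, 150, 66, 222] -> [222, 150, 66] -> [66, 150, 222] -> [61, 145, 217]
  [-26, 34, -4, -29, -32, -46, -48, -46, -44] -> [34] -> [-204] -> [204] -> [204] -> [204] -> [199]
  [-27, 32, -28, 27, -1, -47, 4] -> [32, 27] -> [-192, -162] -> [192, 162] -> [192, 162] -> [162, 192] -> [157, 187]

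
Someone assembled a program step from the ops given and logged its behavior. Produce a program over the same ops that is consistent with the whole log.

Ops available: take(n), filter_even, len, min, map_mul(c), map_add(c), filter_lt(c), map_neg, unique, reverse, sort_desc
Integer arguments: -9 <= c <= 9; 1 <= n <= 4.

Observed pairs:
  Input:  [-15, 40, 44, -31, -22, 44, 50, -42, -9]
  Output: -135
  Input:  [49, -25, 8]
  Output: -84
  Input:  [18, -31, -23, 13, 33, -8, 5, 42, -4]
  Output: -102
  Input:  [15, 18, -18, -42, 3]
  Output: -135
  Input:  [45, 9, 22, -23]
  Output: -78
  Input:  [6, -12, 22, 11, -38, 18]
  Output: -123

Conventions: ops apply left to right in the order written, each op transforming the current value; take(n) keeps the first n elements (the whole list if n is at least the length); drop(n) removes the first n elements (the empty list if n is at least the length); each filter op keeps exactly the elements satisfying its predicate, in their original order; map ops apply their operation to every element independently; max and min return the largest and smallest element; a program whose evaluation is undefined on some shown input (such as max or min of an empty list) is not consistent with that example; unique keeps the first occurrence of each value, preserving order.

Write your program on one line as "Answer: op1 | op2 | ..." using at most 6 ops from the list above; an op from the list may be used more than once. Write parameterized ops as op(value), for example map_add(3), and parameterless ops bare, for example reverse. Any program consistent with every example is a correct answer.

reverse | map_neg | map_add(3) | unique | map_mul(-3) | min

Check, running the answer program on each example:
  [-15, 40, 44, -31, -22, 44, 50, -42, -9] -> [-9, -42, 50, 44, -22, -31, 44, 40, -15] -> [9, 42, -50, -44, 22, 31, -44, -40, 15] -> [12, 45, -47, -41, 25, 34, -41, -37, 18] -> [12, 45, -47, -41, 25, 34, -37, 18] -> [-36, -135, 141, 123, -75, -102, 111, -54] -> -135
  [49, -25, 8] -> [8, -25, 49] -> [-8, 25, -49] -> [-5, 28, -46] -> [-5, 28, -46] -> [15, -84, 138] -> -84
  [18, -31, -23, 13, 33, -8, 5, 42, -4] -> [-4, 42, 5, -8, 33, 13, -23, -31, 18] -> [4, -42, -5, 8, -33, -13, 23, 31, -18] -> [7, -39, -2, 11, -30, -10, 26, 34, -15] -> [7, -39, -2, 11, -30, -10, 26, 34, -15] -> [-21, 117, 6, -33, 90, 30, -78, -102, 45] -> -102
  [15, 18, -18, -42, 3] -> [3, -42, -18, 18, 15] -> [-3, 42, 18, -18, -15] -> [0, 45, 21, -15, -12] -> [0, 45, 21, -15, -12] -> [0, -135, -63, 45, 36] -> -135
  [45, 9, 22, -23] -> [-23, 22, 9, 45] -> [23, -22, -9, -45] -> [26, -19, -6, -42] -> [26, -19, -6, -42] -> [-78, 57, 18, 126] -> -78
  [6, -12, 22, 11, -38, 18] -> [18, -38, 11, 22, -12, 6] -> [-18, 38, -11, -22, 12, -6] -> [-15, 41, -8, -19, 15, -3] -> [-15, 41, -8, -19, 15, -3] -> [45, -123, 24, 57, -45, 9] -> -123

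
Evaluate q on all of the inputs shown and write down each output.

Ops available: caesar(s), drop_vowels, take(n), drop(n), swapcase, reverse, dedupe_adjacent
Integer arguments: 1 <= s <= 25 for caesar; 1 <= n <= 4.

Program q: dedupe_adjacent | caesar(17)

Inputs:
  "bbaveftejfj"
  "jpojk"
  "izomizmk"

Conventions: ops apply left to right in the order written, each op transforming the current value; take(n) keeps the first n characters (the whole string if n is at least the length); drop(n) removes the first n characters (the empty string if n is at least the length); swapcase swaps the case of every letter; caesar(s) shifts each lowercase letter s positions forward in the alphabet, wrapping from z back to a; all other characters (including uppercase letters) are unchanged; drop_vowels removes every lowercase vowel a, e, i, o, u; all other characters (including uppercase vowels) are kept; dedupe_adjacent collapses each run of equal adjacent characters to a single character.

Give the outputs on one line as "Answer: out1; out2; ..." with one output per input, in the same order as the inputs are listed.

"srmvwkvawa"; "agfab"; "zqfdzqdb"

Execution, op by op:
  "bbaveftejfj" -> "baveftejfj" -> "srmvwkvawa"
  "jpojk" -> "jpojk" -> "agfab"
  "izomizmk" -> "izomizmk" -> "zqfdzqdb"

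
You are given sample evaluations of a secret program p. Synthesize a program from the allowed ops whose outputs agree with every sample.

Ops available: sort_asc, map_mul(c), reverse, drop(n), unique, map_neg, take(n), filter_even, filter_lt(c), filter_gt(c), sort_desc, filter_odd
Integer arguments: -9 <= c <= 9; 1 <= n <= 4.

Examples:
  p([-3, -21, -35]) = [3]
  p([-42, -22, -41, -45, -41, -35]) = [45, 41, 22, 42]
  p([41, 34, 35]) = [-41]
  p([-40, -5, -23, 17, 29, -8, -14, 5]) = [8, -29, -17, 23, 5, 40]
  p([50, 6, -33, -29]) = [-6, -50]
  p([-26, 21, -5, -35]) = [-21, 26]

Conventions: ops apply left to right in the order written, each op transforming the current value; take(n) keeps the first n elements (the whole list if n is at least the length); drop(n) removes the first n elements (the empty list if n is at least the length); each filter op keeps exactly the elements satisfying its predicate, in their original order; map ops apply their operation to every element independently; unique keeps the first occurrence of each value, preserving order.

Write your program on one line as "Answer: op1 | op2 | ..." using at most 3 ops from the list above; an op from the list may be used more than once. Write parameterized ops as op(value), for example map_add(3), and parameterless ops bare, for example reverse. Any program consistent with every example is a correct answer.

reverse | map_neg | drop(2)

Check, running the answer program on each example:
  [-3, -21, -35] -> [-35, -21, -3] -> [35, 21, 3] -> [3]
  [-42, -22, -41, -45, -41, -35] -> [-35, -41, -45, -41, -22, -42] -> [35, 41, 45, 41, 22, 42] -> [45, 41, 22, 42]
  [41, 34, 35] -> [35, 34, 41] -> [-35, -34, -41] -> [-41]
  [-40, -5, -23, 17, 29, -8, -14, 5] -> [5, -14, -8, 29, 17, -23, -5, -40] -> [-5, 14, 8, -29, -17, 23, 5, 40] -> [8, -29, -17, 23, 5, 40]
  [50, 6, -33, -29] -> [-29, -33, 6, 50] -> [29, 33, -6, -50] -> [-6, -50]
  [-26, 21, -5, -35] -> [-35, -5, 21, -26] -> [35, 5, -21, 26] -> [-21, 26]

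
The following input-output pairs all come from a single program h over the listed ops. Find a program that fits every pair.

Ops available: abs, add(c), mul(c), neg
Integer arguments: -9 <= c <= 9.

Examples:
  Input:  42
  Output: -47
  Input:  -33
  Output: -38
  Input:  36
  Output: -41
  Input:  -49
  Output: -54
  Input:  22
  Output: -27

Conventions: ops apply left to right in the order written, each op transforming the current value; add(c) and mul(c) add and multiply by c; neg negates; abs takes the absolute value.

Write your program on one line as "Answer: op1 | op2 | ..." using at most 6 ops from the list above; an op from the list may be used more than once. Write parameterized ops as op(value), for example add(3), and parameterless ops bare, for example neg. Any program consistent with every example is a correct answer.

abs | neg | add(-1) | add(5) | add(-9)

Check, running the answer program on each example:
  42 -> 42 -> -42 -> -43 -> -38 -> -47
  -33 -> 33 -> -33 -> -34 -> -29 -> -38
  36 -> 36 -> -36 -> -37 -> -32 -> -41
  -49 -> 49 -> -49 -> -50 -> -45 -> -54
  22 -> 22 -> -22 -> -23 -> -18 -> -27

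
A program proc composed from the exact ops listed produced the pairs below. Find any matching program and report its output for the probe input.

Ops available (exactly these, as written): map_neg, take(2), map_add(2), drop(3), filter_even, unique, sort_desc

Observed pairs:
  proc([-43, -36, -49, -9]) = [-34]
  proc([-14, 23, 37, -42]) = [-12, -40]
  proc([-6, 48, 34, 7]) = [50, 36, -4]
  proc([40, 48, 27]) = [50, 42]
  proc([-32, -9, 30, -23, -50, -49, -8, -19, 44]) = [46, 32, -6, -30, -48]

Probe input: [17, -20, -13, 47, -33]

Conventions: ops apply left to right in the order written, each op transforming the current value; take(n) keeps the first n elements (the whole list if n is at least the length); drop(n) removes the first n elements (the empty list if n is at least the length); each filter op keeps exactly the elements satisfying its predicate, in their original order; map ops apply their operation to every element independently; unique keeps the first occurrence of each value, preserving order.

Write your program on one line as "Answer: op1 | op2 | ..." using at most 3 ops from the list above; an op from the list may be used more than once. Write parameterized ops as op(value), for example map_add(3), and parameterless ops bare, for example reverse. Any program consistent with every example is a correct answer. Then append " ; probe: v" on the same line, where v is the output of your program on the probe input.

filter_even | sort_desc | map_add(2) ; probe: [-18]

Check, running the answer program on each example:
  [-43, -36, -49, -9] -> [-36] -> [-36] -> [-34]
  [-14, 23, 37, -42] -> [-14, -42] -> [-14, -42] -> [-12, -40]
  [-6, 48, 34, 7] -> [-6, 48, 34] -> [48, 34, -6] -> [50, 36, -4]
  [40, 48, 27] -> [40, 48] -> [48, 40] -> [50, 42]
  [-32, -9, 30, -23, -50, -49, -8, -19, 44] -> [-32, 30, -50, -8, 44] -> [44, 30, -8, -32, -50] -> [46, 32, -6, -30, -48]
  probe: [17, -20, -13, 47, -33] -> [-20] -> [-20] -> [-18]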